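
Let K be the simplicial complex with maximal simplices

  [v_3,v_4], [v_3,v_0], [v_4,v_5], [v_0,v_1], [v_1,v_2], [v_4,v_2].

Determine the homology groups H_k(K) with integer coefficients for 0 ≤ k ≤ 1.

H_0 ≅ Z,  H_1 ≅ Z.

Take the total order v_0 < v_1 < v_2 < v_3 < v_4 < v_5 on the vertex set. Then K (dimension 1) consists of the simplices:

  0-simplices (6): [v_0], [v_1], [v_2], [v_3], [v_4], [v_5]
  1-simplices (6): [v_0,v_1], [v_0,v_3], [v_1,v_2], [v_2,v_4], [v_3,v_4], [v_4,v_5]

giving chain groups C_0 ≅ Z^6, C_1 ≅ Z^6.

The boundary map ∂_1: C_1 → C_0 maps an edge to its endpoints' difference, ∂[p,q] = q − p. For instance
  ∂[v_3,v_4] = [v_4] − [v_3].
This gives a 6×6 integer matrix of rank 5; reducing to Smith normal form yields diagonal entries (1,1,1,1,1).

From H_k ≅ ker(∂_k) / im(∂_{k+1}) we obtain:

  H_0: rank C_0 − rank ∂_1 = 6 − 5 = 1, and the invariant factors of ∂_1 are all 1, so H_0 = Z.
  H_1: rank ker ∂_1 − rank ∂_2 = (6 − 5) − 0 = 1, and there is no ∂_2, so H_1 = Z.

As a check, the Euler characteristic is 6 − 6 = 0, which agrees with 1 − 1 = 0.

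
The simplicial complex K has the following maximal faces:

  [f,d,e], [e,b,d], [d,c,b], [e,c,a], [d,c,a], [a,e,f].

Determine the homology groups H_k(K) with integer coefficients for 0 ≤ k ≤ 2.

Order the vertices as a < b < c < d < e < f. Listing each simplex with vertices in this order, K has dimension 2 with simplices:

  0-simplices (6): a, b, c, d, e, f
  1-simplices (12): ac, ad, ae, af, bc, bd, be, cd, ce, de, df, ef
  2-simplices (6): acd, ace, aef, bcd, bde, def

Hence C_0 ≅ Z^6, C_1 ≅ Z^12, C_2 ≅ Z^6.

The boundary map ∂_1: C_1 → C_0 is given by ∂[p,q] = [q] − [p]. For instance
  ∂ad = d − a.
The 6×12 boundary matrix has rank 5 and Smith normal form diag(1,1,1,1,1).

∂_2: C_2 → C_1 maps a triangle to the signed sum of its edges. For instance
  ∂ace = ce − ae + ac,
  ∂bde = de − be + bd.
The 12×6 boundary matrix has rank 6 and Smith normal form diag(1,1,1,1,1,1).

Now H_k = ker ∂_k / im ∂_{k+1}, so:

  H_0: rank C_0 − rank ∂_1 = 6 − 5 = 1, and the invariant factors of ∂_1 are all 1, so H_0 = Z.
  H_1: rank ker ∂_1 − rank ∂_2 = (12 − 5) − 6 = 1, and the invariant factors of ∂_2 are all 1, so H_1 = Z.
  H_2: rank ker ∂_2 − rank ∂_3 = (6 − 6) − 0 = 0, and there is no ∂_3, so H_2 = 0.

(K is a triangulation of the cylinder S^1 x I.)

H_0 = Z,  H_1 = Z,  H_2 = 0.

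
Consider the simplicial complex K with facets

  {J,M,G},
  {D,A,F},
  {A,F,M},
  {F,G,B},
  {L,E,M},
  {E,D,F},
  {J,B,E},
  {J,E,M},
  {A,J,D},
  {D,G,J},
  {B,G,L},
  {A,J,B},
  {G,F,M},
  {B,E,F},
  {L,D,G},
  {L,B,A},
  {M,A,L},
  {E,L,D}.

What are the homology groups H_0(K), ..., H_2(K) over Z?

H_0 = Z,  H_1 = Z^2,  H_2 = Z.

We work with the vertex ordering A < B < D < E < F < G < J < L < M. The simplices of K, each written with vertices in increasing order, are:

  0-simplices (9): A, B, D, E, F, G, J, L, M
  1-simplices (27): AB, AD, AF, AJ, AL, AM, BE, BF, BG, BJ, BL, DE, DF, DG, DJ, DL, EF, EJ, EL, EM, FG, FM, GJ, GL, GM, JM, LM
  2-simplices (18): ABJ, ABL, ADF, ADJ, AFM, ALM, BEF, BEJ, BFG, BGL, DEF, DEL, DGJ, DGL, EJM, ELM, FGM, GJM

giving chain groups C_0 ≅ Z^9, C_1 ≅ Z^27, C_2 ≅ Z^18.

Boundary ∂_1: C_1 → C_0 is given by ∂[p,q] = [q] − [p]. For instance
  ∂EL = L − E.
As a 9×27 matrix over Z this has rank 8, with invariant factors (1,1,1,1,1,1,1,1).

The boundary map ∂_2: C_2 → C_1 maps a triangle to the signed sum of its edges. For instance
  ∂BGL = GL − BL + BG,
  ∂BEJ = EJ − BJ + BE.
This gives a 27×18 integer matrix of rank 17; reducing to Smith normal form yields diagonal entries (1,1,1,1,1,1,1,1,1,1,1,1,1,1,1,1,1).

Now H_k = ker ∂_k / im ∂_{k+1}, so:

  H_0: rank C_0 − rank ∂_1 = 9 − 8 = 1, and the invariant factors of ∂_1 are all 1, so H_0 = Z.
  H_1: rank ker ∂_1 − rank ∂_2 = (27 − 8) − 17 = 2, and the invariant factors of ∂_2 are all 1, so H_1 = Z^2.
  H_2: rank ker ∂_2 − rank ∂_3 = (18 − 17) − 0 = 1, and there is no ∂_3, so H_2 = Z.

As a check, the Euler characteristic is 9 − 27 + 18 = 0, which agrees with 1 − 2 + 1 = 0.
(K is a triangulation of the torus T^2.)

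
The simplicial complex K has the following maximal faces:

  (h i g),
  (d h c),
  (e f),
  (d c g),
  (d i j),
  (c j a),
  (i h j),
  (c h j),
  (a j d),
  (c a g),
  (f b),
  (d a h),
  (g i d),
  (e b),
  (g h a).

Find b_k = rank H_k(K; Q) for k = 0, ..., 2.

b_0 = 2, b_1 = 1, b_2 = 0.

Fix the vertex order a < b < c < d < e < f < g < h < i < j and write every simplex with vertices in increasing order. Then dim K = 2 and the simplices of K are:

  0-simplices (10): a, b, c, d, e, f, g, h, i, j
  1-simplices (21): ac, ad, ag, ah, aj, be, bf, cd, cg, ch, cj, dg, dh, di, dj, ef, gh, gi, hi, hj, ij
  2-simplices (12): acg, acj, adh, adj, agh, cdg, cdh, chj, dgi, dij, ghi, hij

so the chain groups are C_0 ≅ Z^10, C_1 ≅ Z^21, C_2 ≅ Z^12.

The boundary map ∂_1: C_1 → C_0 is given by ∂[p,q] = [q] − [p].
The resulting 10×21 matrix has rank 8, and its Smith normal form has invariant factors (1,1,1,1,1,1,1,1).

The boundary map ∂_2: C_2 → C_1 acts by ∂[p,q,r] = [q,r] − [p,r] + [p,q]. For instance
  ∂adh = dh − ah + ad,
  ∂dij = ij − dj + di.
The 21×12 boundary matrix has rank 12 and Smith normal form diag(1,1,1,1,1,1,1,1,1,1,1,2).

Reading off H_k = ker ∂_k / im ∂_{k+1}:

  H_0: rank C_0 − rank ∂_1 = 10 − 8 = 2, and the invariant factors of ∂_1 are all 1, so H_0 ≅ Z^2.
  H_1: rank ker ∂_1 − rank ∂_2 = (21 − 8) − 12 = 1, and ∂_2 has invariant factor 2 > 1, so H_1 ≅ Z ⊕ Z_2.
  H_2: rank ker ∂_2 − rank ∂_3 = (12 − 12) − 0 = 0, and there is no ∂_3, so H_2 ≅ 0.

(K is a triangulation of the disjoint union of the real projective plane RP^2 and the circle S^1.)

Hence the Betti numbers are b_0 = 2, b_1 = 1, b_2 = 0.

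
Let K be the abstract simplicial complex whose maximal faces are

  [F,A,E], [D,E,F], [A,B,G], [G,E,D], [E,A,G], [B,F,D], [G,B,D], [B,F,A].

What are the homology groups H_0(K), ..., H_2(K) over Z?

H_0 = Z,  H_1 = 0,  H_2 = Z.

K has 6 vertices, 12 edges, 8 triangles.
rank ∂_0 = 0, rank ∂_1 = 5 ⇒ b_0 = 6 − 0 − 5 = 1; all invariant factors of ∂_1 are 1 so no torsion. So H_0 = Z.
rank ∂_1 = 5, rank ∂_2 = 7 ⇒ b_1 = 12 − 5 − 7 = 0; all invariant factors of ∂_2 are 1 so no torsion. So H_1 = 0.
rank ∂_2 = 7, rank ∂_3 = 0 ⇒ b_2 = 8 − 7 − 0 = 1. So H_2 = Z.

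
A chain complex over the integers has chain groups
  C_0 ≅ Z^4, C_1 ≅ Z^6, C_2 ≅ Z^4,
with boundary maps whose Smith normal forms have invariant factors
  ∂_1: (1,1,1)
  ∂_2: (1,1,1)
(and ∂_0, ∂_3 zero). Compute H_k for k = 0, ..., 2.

H_0: b_0 = 4 − 0 − 3 = 1; torsion from ∂_1 factors > 1: none. So H_0 ≅ Z.
H_1: b_1 = 6 − 3 − 3 = 0; torsion from ∂_2 factors > 1: none. So H_1 ≅ 0.
H_2: b_2 = 4 − 3 − 0 = 1; torsion from ∂_3 factors > 1: none. So H_2 ≅ Z.

H_0 ≅ Z,  H_1 = 0,  H_2 ≅ Z.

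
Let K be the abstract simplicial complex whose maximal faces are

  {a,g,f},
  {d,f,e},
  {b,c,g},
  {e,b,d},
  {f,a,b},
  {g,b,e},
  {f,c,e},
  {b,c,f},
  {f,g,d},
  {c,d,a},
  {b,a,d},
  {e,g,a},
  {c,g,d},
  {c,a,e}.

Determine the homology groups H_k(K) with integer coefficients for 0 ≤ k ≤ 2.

H_0 ≅ Z,  H_1 ≅ Z^2,  H_2 ≅ Z.

K has 7 vertices, 21 edges, 14 triangles.
rank ∂_0 = 0, rank ∂_1 = 6 ⇒ b_0 = 7 − 0 − 6 = 1; all invariant factors of ∂_1 are 1 so no torsion. So H_0 ≅ Z.
rank ∂_1 = 6, rank ∂_2 = 13 ⇒ b_1 = 21 − 6 − 13 = 2; all invariant factors of ∂_2 are 1 so no torsion. So H_1 ≅ Z^2.
rank ∂_2 = 13, rank ∂_3 = 0 ⇒ b_2 = 14 − 13 − 0 = 1. So H_2 ≅ Z.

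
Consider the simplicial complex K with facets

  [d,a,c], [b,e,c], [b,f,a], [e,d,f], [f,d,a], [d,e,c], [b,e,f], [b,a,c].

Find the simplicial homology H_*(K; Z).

H_0 ≅ Z,  H_1 = 0,  H_2 ≅ Z.

We work with the vertex ordering a < b < c < d < e < f. The simplices of K, each written with vertices in increasing order, are:

  0-simplices (6): a, b, c, d, e, f
  1-simplices (12): ab, ac, ad, af, bc, be, bf, cd, ce, de, df, ef
  2-simplices (8): abc, abf, acd, adf, bce, bef, cde, def

so the chain groups are C_0 ≅ Z^6, C_1 ≅ Z^12, C_2 ≅ Z^8.

∂_1: C_1 → C_0 is given by ∂[p,q] = [q] − [p].
As a 6×12 matrix over Z this has rank 5, with invariant factors (1,1,1,1,1).

Boundary ∂_2: C_2 → C_1 acts by ∂[p,q,r] = [q,r] − [p,r] + [p,q]. For instance
  ∂acd = cd − ad + ac,
  ∂adf = df − af + ad.
This gives a 12×8 integer matrix of rank 7; reducing to Smith normal form yields diagonal entries (1,1,1,1,1,1,1).

From H_k ≅ ker(∂_k) / im(∂_{k+1}) we obtain:

  H_0: rank C_0 − rank ∂_1 = 6 − 5 = 1, and the invariant factors of ∂_1 are all 1, so H_0 ≅ Z.
  H_1: rank ker ∂_1 − rank ∂_2 = (12 − 5) − 7 = 0, and the invariant factors of ∂_2 are all 1, so H_1 ≅ 0.
  H_2: rank ker ∂_2 − rank ∂_3 = (8 − 7) − 0 = 1, and there is no ∂_3, so H_2 ≅ Z.

As a check, the Euler characteristic is 6 − 12 + 8 = 2, which agrees with 1 − 0 + 1 = 2.
(K is a triangulation of the 2-sphere S^2.)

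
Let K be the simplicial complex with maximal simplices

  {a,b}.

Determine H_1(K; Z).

Take the total order a < b on the vertex set. Then K (dimension 1) consists of the simplices:

  0-simplices (2): a, b
  1-simplices (1): ab

so the chain groups are C_0 ≅ Z^2, C_1 ≅ Z^1.

∂_1: C_1 → C_0 sends each edge [p,q] (with p < q) to q − p. For instance
  ∂ab = b − a.
As a 2×1 matrix over Z this has rank 1, with invariant factors (1).

Computing H_k = (kernel of ∂_k) / (image of ∂_{k+1}):

  H_1: rank ker ∂_1 − rank ∂_2 = (1 − 1) − 0 = 0, and there is no ∂_2, so H_1 ≅ 0.

(K is a triangulation of the 1-simplex.)

H_1 ≅ 0.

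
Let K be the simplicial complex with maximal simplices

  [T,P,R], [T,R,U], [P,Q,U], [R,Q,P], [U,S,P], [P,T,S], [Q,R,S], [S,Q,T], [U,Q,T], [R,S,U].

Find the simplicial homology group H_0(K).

Take the total order P < Q < R < S < T < U on the vertex set. Then K (dimension 2) consists of the simplices:

  0-simplices (6): P, Q, R, S, T, U
  1-simplices (15): PQ, PR, PS, PT, PU, QR, QS, QT, QU, RS, RT, RU, ST, SU, TU
  2-simplices (10): PQR, PQU, PRT, PST, PSU, QRS, QST, QTU, RSU, RTU

Hence C_0 ≅ Z^6, C_1 ≅ Z^15, C_2 ≅ Z^10.

∂_1: C_1 → C_0 sends each edge [p,q] (with p < q) to q − p. For instance
  ∂QR = R − Q.
As a 6×15 matrix over Z this has rank 5, with invariant factors (1,1,1,1,1).

∂_2: C_2 → C_1 maps a triangle to the signed sum of its edges. For instance
  ∂PSU = SU − PU + PS,
  ∂PST = ST − PT + PS.
As a 15×10 matrix over Z this has rank 10, with invariant factors (1,1,1,1,1,1,1,1,1,2).

Computing H_k = (kernel of ∂_k) / (image of ∂_{k+1}):

  H_0: rank C_0 − rank ∂_1 = 6 − 5 = 1, and the invariant factors of ∂_1 are all 1, so H_0 ≅ Z.

H_0 ≅ Z.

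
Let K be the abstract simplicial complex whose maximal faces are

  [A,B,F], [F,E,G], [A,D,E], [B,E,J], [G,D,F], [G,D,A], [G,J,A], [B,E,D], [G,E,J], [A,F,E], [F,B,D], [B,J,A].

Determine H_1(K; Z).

Fix the vertex order A < B < D < E < F < G < J and write every simplex with vertices in increasing order. Then dim K = 2 and the simplices of K are:

  0-simplices (7): A, B, D, E, F, G, J
  1-simplices (18): AB, AD, AE, AF, AG, AJ, BD, BE, BF, BJ, DE, DF, DG, EF, EG, EJ, FG, GJ
  2-simplices (12): ABF, ABJ, ADE, ADG, AEF, AGJ, BDE, BDF, BEJ, DFG, EFG, EGJ

so the chain groups are C_0 ≅ Z^7, C_1 ≅ Z^18, C_2 ≅ Z^12.

∂_1: C_1 → C_0 sends each edge [p,q] (with p < q) to q − p. For instance
  ∂AE = E − A.
The 7×18 boundary matrix has rank 6 and Smith normal form diag(1,1,1,1,1,1).

∂_2: C_2 → C_1 sends each 2-simplex [p,q,r] to [q,r] − [p,r] + [p,q]. For instance
  ∂AEF = EF − AF + AE,
  ∂BDE = DE − BE + BD.
This gives a 18×12 integer matrix of rank 12; reducing to Smith normal form yields diagonal entries (1,1,1,1,1,1,1,1,1,1,1,2).

Reading off H_k = ker ∂_k / im ∂_{k+1}:

  H_1: rank ker ∂_1 − rank ∂_2 = (18 − 6) − 12 = 0, and ∂_2 has invariant factor 2 > 1, so H_1 = Z/2.

H_1 ≅ Z/2.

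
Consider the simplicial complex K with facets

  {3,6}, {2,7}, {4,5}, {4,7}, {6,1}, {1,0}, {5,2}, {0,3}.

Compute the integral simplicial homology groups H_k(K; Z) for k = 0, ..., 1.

We work with the vertex ordering 0 < 1 < 2 < 3 < 4 < 5 < 6 < 7. The simplices of K, each written with vertices in increasing order, are:

  0-simplices (8): [0], [1], [2], [3], [4], [5], [6], [7]
  1-simplices (8): [0,1], [0,3], [1,6], [2,5], [2,7], [3,6], [4,5], [4,7]

Hence C_0 ≅ Z^8, C_1 ≅ Z^8.

Boundary ∂_1: C_1 → C_0 maps an edge to its endpoints' difference, ∂[p,q] = q − p.
The 8×8 boundary matrix has rank 6 and Smith normal form diag(1,1,1,1,1,1).

From H_k ≅ ker(∂_k) / im(∂_{k+1}) we obtain:

  H_0: rank C_0 − rank ∂_1 = 8 − 6 = 2, and the invariant factors of ∂_1 are all 1, so H_0 ≅ Z^2.
  H_1: rank ker ∂_1 − rank ∂_2 = (8 − 6) − 0 = 2, and there is no ∂_2, so H_1 ≅ Z^2.

H_0 = Z^2,  H_1 = Z^2.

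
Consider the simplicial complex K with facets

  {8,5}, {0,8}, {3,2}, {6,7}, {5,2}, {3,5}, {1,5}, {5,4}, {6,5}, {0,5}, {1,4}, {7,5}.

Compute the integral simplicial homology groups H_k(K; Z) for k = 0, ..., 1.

H_0 ≅ Z,  H_1 ≅ Z^4.

We work with the vertex ordering 0 < 1 < 2 < 3 < 4 < 5 < 6 < 7 < 8. The simplices of K, each written with vertices in increasing order, are:

  0-simplices (9): [0], [1], [2], [3], [4], [5], [6], [7], [8]
  1-simplices (12): [0,5], [0,8], [1,4], [1,5], [2,3], [2,5], [3,5], [4,5], [5,6], [5,7], [5,8], [6,7]

so the chain groups are C_0 ≅ Z^9, C_1 ≅ Z^12.

∂_1: C_1 → C_0 maps an edge to its endpoints' difference, ∂[p,q] = q − p. For instance
  ∂[4,5] = [5] − [4].
This gives a 9×12 integer matrix of rank 8; reducing to Smith normal form yields diagonal entries (1,1,1,1,1,1,1,1).

Reading off H_k = ker ∂_k / im ∂_{k+1}:

  H_0: rank C_0 − rank ∂_1 = 9 − 8 = 1, and the invariant factors of ∂_1 are all 1, so H_0 = Z.
  H_1: rank ker ∂_1 − rank ∂_2 = (12 − 8) − 0 = 4, and there is no ∂_2, so H_1 = Z^4.

As a check, the Euler characteristic is 9 − 12 = -3, which agrees with 1 − 4 = -3.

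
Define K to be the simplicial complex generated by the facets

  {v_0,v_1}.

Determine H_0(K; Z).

H_0 = Z.

Fix the vertex order v_0 < v_1 and write every simplex with vertices in increasing order. Then dim K = 1 and the simplices of K are:

  0-simplices (2): [v_0], [v_1]
  1-simplices (1): [v_0,v_1]

so the chain groups are C_0 ≅ Z^2, C_1 ≅ Z^1.

Boundary ∂_1: C_1 → C_0 sends each edge [p,q] (with p < q) to q − p.
This gives a 2×1 integer matrix of rank 1; reducing to Smith normal form yields diagonal entries (1).

Now H_k = ker ∂_k / im ∂_{k+1}, so:

  H_0: rank C_0 − rank ∂_1 = 2 − 1 = 1, and the invariant factors of ∂_1 are all 1, so H_0 = Z.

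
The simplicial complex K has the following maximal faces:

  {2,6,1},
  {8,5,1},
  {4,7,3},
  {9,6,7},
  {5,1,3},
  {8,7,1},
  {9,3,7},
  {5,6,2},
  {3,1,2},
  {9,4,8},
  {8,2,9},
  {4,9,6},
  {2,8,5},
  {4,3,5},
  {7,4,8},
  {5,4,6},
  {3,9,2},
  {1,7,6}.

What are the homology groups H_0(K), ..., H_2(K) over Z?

We work with the vertex ordering 1 < 2 < 3 < 4 < 5 < 6 < 7 < 8 < 9. The simplices of K, each written with vertices in increasing order, are:

  0-simplices (9): [1], [2], [3], [4], [5], [6], [7], [8], [9]
  1-simplices (27): (27 of them)
  2-simplices (18): [1,2,3], [1,2,6], [1,3,5], [1,5,8], [1,6,7], [1,7,8], [2,3,9], [2,5,6], [2,5,8], [2,8,9], [3,4,5], [3,4,7], [3,7,9], [4,5,6], [4,6,9], [4,7,8], [4,8,9], [6,7,9]

giving chain groups C_0 ≅ Z^9, C_1 ≅ Z^27, C_2 ≅ Z^18.

The boundary map ∂_1: C_1 → C_0 sends each edge [p,q] (with p < q) to q − p. For instance
  ∂[6,7] = [7] − [6].
The resulting 9×27 matrix has rank 8, and its Smith normal form has invariant factors (1,1,1,1,1,1,1,1).

Boundary ∂_2: C_2 → C_1 acts by ∂[p,q,r] = [q,r] − [p,r] + [p,q]. For instance
  ∂[4,5,6] = [5,6] − [4,6] + [4,5],
  ∂[4,6,9] = [6,9] − [4,9] + [4,6].
The 27×18 boundary matrix has rank 18 and Smith normal form diag(1,1,1,1,1,1,1,1,1,1,1,1,1,1,1,1,1,2).

Reading off H_k = ker ∂_k / im ∂_{k+1}:

  H_0: rank C_0 − rank ∂_1 = 9 − 8 = 1, and the invariant factors of ∂_1 are all 1, so H_0 ≅ Z.
  H_1: rank ker ∂_1 − rank ∂_2 = (27 − 8) − 18 = 1, and ∂_2 has invariant factor 2 > 1, so H_1 ≅ Z ⊕ Z_2.
  H_2: rank ker ∂_2 − rank ∂_3 = (18 − 18) − 0 = 0, and there is no ∂_3, so H_2 ≅ 0.

(K is a triangulation of the Klein bottle.)

H_0 ≅ Z,  H_1 ≅ Z ⊕ Z_2,  H_2 = 0.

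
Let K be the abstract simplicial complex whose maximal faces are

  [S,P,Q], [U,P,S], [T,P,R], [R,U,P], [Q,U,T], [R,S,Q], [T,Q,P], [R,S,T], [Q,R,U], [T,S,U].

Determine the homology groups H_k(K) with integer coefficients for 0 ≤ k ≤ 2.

Fix the vertex order P < Q < R < S < T < U and write every simplex with vertices in increasing order. Then dim K = 2 and the simplices of K are:

  0-simplices (6): P, Q, R, S, T, U
  1-simplices (15): PQ, PR, PS, PT, PU, QR, QS, QT, QU, RS, RT, RU, ST, SU, TU
  2-simplices (10): PQS, PQT, PRT, PRU, PSU, QRS, QRU, QTU, RST, STU

Hence C_0 ≅ Z^6, C_1 ≅ Z^15, C_2 ≅ Z^10.

The boundary map ∂_1: C_1 → C_0 maps an edge to its endpoints' difference, ∂[p,q] = q − p.
As a 6×15 matrix over Z this has rank 5, with invariant factors (1,1,1,1,1).

The boundary map ∂_2: C_2 → C_1 sends each 2-simplex [p,q,r] to [q,r] − [p,r] + [p,q]. For instance
  ∂PRU = RU − PU + PR,
  ∂QTU = TU − QU + QT.
The 15×10 boundary matrix has rank 10 and Smith normal form diag(1,1,1,1,1,1,1,1,1,2).

Now H_k = ker ∂_k / im ∂_{k+1}, so:

  H_0: rank C_0 − rank ∂_1 = 6 − 5 = 1, and the invariant factors of ∂_1 are all 1, so H_0 = Z.
  H_1: rank ker ∂_1 − rank ∂_2 = (15 − 5) − 10 = 0, and ∂_2 has invariant factor 2 > 1, so H_1 = Z/2Z.
  H_2: rank ker ∂_2 − rank ∂_3 = (10 − 10) − 0 = 0, and there is no ∂_3, so H_2 = 0.

(K is a triangulation of the real projective plane RP^2.)

H_0 ≅ Z,  H_1 ≅ Z/2Z,  H_2 = 0.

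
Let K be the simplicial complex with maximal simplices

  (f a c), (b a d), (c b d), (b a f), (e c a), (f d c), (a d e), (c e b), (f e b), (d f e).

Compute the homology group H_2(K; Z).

H_2 = 0.

K has 6 vertices, 15 edges, 10 triangles.
rank ∂_2 = 10, rank ∂_3 = 0 ⇒ b_2 = 10 − 10 − 0 = 0. So H_2 = 0.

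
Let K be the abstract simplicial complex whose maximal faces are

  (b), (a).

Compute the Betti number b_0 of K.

b_0 = 2.

K has 2 vertices.
rank ∂_0 = 0, rank ∂_1 = 0 ⇒ b_0 = 2 − 0 − 0 = 2. So H_0 = Z^2.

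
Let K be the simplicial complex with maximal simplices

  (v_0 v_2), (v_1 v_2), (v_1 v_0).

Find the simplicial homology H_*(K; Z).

H_0 = Z,  H_1 = Z.

We work with the vertex ordering v_0 < v_1 < v_2. The simplices of K, each written with vertices in increasing order, are:

  0-simplices (3): [v_0], [v_1], [v_2]
  1-simplices (3): [v_0,v_1], [v_0,v_2], [v_1,v_2]

giving chain groups C_0 ≅ Z^3, C_1 ≅ Z^3.

∂_1: C_1 → C_0 sends each edge [p,q] (with p < q) to q − p.
As a 3×3 matrix over Z this has rank 2, with invariant factors (1,1).

From H_k ≅ ker(∂_k) / im(∂_{k+1}) we obtain:

  H_0: rank C_0 − rank ∂_1 = 3 − 2 = 1, and the invariant factors of ∂_1 are all 1, so H_0 = Z.
  H_1: rank ker ∂_1 − rank ∂_2 = (3 − 2) − 0 = 1, and there is no ∂_2, so H_1 = Z.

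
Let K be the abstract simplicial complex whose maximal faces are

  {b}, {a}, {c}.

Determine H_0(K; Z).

H_0 = Z^3.

We work with the vertex ordering a < b < c. The simplices of K, each written with vertices in increasing order, are:

  0-simplices (3): a, b, c

so the chain groups are C_0 ≅ Z^3.

From H_k ≅ ker(∂_k) / im(∂_{k+1}) we obtain:

  H_0: rank C_0 − rank ∂_1 = 3 − 0 = 3, and there is no ∂_1, so H_0 ≅ Z^3.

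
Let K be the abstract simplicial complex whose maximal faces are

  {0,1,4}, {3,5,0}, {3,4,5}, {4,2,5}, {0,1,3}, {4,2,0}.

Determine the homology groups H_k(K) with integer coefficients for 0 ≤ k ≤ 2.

H_0 ≅ Z,  H_1 ≅ Z,  H_2 = 0.

Order the vertices as 0 < 1 < 2 < 3 < 4 < 5. Listing each simplex with vertices in this order, K has dimension 2 with simplices:

  0-simplices (6): [0], [1], [2], [3], [4], [5]
  1-simplices (12): [0,1], [0,2], [0,3], [0,4], [0,5], [1,3], [1,4], [2,4], [2,5], [3,4], [3,5], [4,5]
  2-simplices (6): [0,1,3], [0,1,4], [0,2,4], [0,3,5], [2,4,5], [3,4,5]

Hence C_0 ≅ Z^6, C_1 ≅ Z^12, C_2 ≅ Z^6.

∂_1: C_1 → C_0 is given by ∂[p,q] = [q] − [p]. For instance
  ∂[0,3] = [3] − [0].
This gives a 6×12 integer matrix of rank 5; reducing to Smith normal form yields diagonal entries (1,1,1,1,1).

The boundary map ∂_2: C_2 → C_1 sends each 2-simplex [p,q,r] to [q,r] − [p,r] + [p,q]. For instance
  ∂[0,1,4] = [1,4] − [0,4] + [0,1],
  ∂[0,2,4] = [2,4] − [0,4] + [0,2].
This gives a 12×6 integer matrix of rank 6; reducing to Smith normal form yields diagonal entries (1,1,1,1,1,1).

Reading off H_k = ker ∂_k / im ∂_{k+1}:

  H_0: rank C_0 − rank ∂_1 = 6 − 5 = 1, and the invariant factors of ∂_1 are all 1, so H_0 = Z.
  H_1: rank ker ∂_1 − rank ∂_2 = (12 − 5) − 6 = 1, and the invariant factors of ∂_2 are all 1, so H_1 = Z.
  H_2: rank ker ∂_2 − rank ∂_3 = (6 − 6) − 0 = 0, and there is no ∂_3, so H_2 = 0.

(K is a triangulation of the cylinder S^1 x I.)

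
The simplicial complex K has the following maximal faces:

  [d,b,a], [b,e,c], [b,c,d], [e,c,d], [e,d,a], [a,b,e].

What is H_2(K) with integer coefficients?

H_2 = Z.

We work with the vertex ordering a < b < c < d < e. The simplices of K, each written with vertices in increasing order, are:

  0-simplices (5): a, b, c, d, e
  1-simplices (9): ab, ad, ae, bc, bd, be, cd, ce, de
  2-simplices (6): abd, abe, ade, bcd, bce, cde

Hence C_0 ≅ Z^5, C_1 ≅ Z^9, C_2 ≅ Z^6.

Boundary ∂_1: C_1 → C_0 maps an edge to its endpoints' difference, ∂[p,q] = q − p.
The 5×9 boundary matrix has rank 4 and Smith normal form diag(1,1,1,1).

Boundary ∂_2: C_2 → C_1 acts by ∂[p,q,r] = [q,r] − [p,r] + [p,q]. For instance
  ∂abd = bd − ad + ab,
  ∂cde = de − ce + cd.
As a 9×6 matrix over Z this has rank 5, with invariant factors (1,1,1,1,1).

Now H_k = ker ∂_k / im ∂_{k+1}, so:

  H_2: rank ker ∂_2 − rank ∂_3 = (6 − 5) − 0 = 1, and there is no ∂_3, so H_2 = Z.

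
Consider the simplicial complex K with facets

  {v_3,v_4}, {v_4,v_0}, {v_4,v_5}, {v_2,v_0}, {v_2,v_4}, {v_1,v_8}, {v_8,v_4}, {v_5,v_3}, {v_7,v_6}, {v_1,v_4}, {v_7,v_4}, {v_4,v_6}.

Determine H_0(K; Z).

We work with the vertex ordering v_0 < v_1 < v_2 < v_3 < v_4 < v_5 < v_6 < v_7 < v_8. The simplices of K, each written with vertices in increasing order, are:

  0-simplices (9): [v_0], [v_1], [v_2], [v_3], [v_4], [v_5], [v_6], [v_7], [v_8]
  1-simplices (12): [v_0,v_2], [v_0,v_4], [v_1,v_4], [v_1,v_8], [v_2,v_4], [v_3,v_4], [v_3,v_5], [v_4,v_5], [v_4,v_6], [v_4,v_7], [v_4,v_8], [v_6,v_7]

Hence C_0 ≅ Z^9, C_1 ≅ Z^12.

Boundary ∂_1: C_1 → C_0 sends each edge [p,q] (with p < q) to q − p. For instance
  ∂[v_4,v_5] = [v_5] − [v_4].
The resulting 9×12 matrix has rank 8, and its Smith normal form has invariant factors (1,1,1,1,1,1,1,1).

From H_k ≅ ker(∂_k) / im(∂_{k+1}) we obtain:

  H_0: rank C_0 − rank ∂_1 = 9 − 8 = 1, and the invariant factors of ∂_1 are all 1, so H_0 ≅ Z.

(K is a triangulation of a wedge of 4 circles.)

H_0 ≅ Z.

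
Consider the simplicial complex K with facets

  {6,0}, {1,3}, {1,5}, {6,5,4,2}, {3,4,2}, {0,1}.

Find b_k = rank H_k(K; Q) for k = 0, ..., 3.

Order the vertices as 0 < 1 < 2 < 3 < 4 < 5 < 6. Listing each simplex with vertices in this order, K has dimension 3 with simplices:

  0-simplices (7): [0], [1], [2], [3], [4], [5], [6]
  1-simplices (12): [0,1], [0,6], [1,3], [1,5], [2,3], [2,4], [2,5], [2,6], [3,4], [4,5], [4,6], [5,6]
  2-simplices (5): [2,3,4], [2,4,5], [2,4,6], [2,5,6], [4,5,6]
  3-simplices (1): [2,4,5,6]

so the chain groups are C_0 ≅ Z^7, C_1 ≅ Z^12, C_2 ≅ Z^5, C_3 ≅ Z^1.

∂_1: C_1 → C_0 maps an edge to its endpoints' difference, ∂[p,q] = q − p. For instance
  ∂[1,3] = [3] − [1].
The resulting 7×12 matrix has rank 6, and its Smith normal form has invariant factors (1,1,1,1,1,1).

Boundary ∂_2: C_2 → C_1 sends each 2-simplex [p,q,r] to [q,r] − [p,r] + [p,q]. For instance
  ∂[2,4,6] = [4,6] − [2,6] + [2,4],
  ∂[2,5,6] = [5,6] − [2,6] + [2,5].
This gives a 12×5 integer matrix of rank 4; reducing to Smith normal form yields diagonal entries (1,1,1,1).

The boundary map ∂_3: C_3 → C_2 sends each 3-simplex σ to the alternating sum Σ_i (−1)^i (σ with its i-th vertex removed). For instance
  ∂[2,4,5,6] = [4,5,6] − [2,5,6] + [2,4,6] − [2,4,5].
As a 5×1 matrix over Z this has rank 1, with invariant factors (1).

Computing H_k = (kernel of ∂_k) / (image of ∂_{k+1}):

  H_0: rank C_0 − rank ∂_1 = 7 − 6 = 1, and the invariant factors of ∂_1 are all 1, so H_0 = Z.
  H_1: rank ker ∂_1 − rank ∂_2 = (12 − 6) − 4 = 2, and the invariant factors of ∂_2 are all 1, so H_1 = Z^2.
  H_2: rank ker ∂_2 − rank ∂_3 = (5 − 4) − 1 = 0, and the invariant factors of ∂_3 are all 1, so H_2 = 0.
  H_3: rank ker ∂_3 − rank ∂_4 = (1 − 1) − 0 = 0, and there is no ∂_4, so H_3 = 0.

As a check, the Euler characteristic is 7 − 12 + 5 − 1 = -1, which agrees with 1 − 2 + 0 − 0 = -1.

Hence the Betti numbers are b_0 = 1, b_1 = 2, b_2 = 0, b_3 = 0.

b_0 = 1, b_1 = 2, b_2 = 0, b_3 = 0.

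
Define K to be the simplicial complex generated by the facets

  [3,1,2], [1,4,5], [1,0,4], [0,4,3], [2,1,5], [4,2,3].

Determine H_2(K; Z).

H_2 = 0.

Fix the vertex order 0 < 1 < 2 < 3 < 4 < 5 and write every simplex with vertices in increasing order. Then dim K = 2 and the simplices of K are:

  0-simplices (6): [0], [1], [2], [3], [4], [5]
  1-simplices (12): [0,1], [0,3], [0,4], [1,2], [1,3], [1,4], [1,5], [2,3], [2,4], [2,5], [3,4], [4,5]
  2-simplices (6): [0,1,4], [0,3,4], [1,2,3], [1,2,5], [1,4,5], [2,3,4]

giving chain groups C_0 ≅ Z^6, C_1 ≅ Z^12, C_2 ≅ Z^6.

Boundary ∂_1: C_1 → C_0 is given by ∂[p,q] = [q] − [p].
As a 6×12 matrix over Z this has rank 5, with invariant factors (1,1,1,1,1).

The boundary map ∂_2: C_2 → C_1 acts by ∂[p,q,r] = [q,r] − [p,r] + [p,q]. For instance
  ∂[2,3,4] = [3,4] − [2,4] + [2,3],
  ∂[0,1,4] = [1,4] − [0,4] + [0,1].
As a 12×6 matrix over Z this has rank 6, with invariant factors (1,1,1,1,1,1).

Computing H_k = (kernel of ∂_k) / (image of ∂_{k+1}):

  H_2: rank ker ∂_2 − rank ∂_3 = (6 − 6) − 0 = 0, and there is no ∂_3, so H_2 ≅ 0.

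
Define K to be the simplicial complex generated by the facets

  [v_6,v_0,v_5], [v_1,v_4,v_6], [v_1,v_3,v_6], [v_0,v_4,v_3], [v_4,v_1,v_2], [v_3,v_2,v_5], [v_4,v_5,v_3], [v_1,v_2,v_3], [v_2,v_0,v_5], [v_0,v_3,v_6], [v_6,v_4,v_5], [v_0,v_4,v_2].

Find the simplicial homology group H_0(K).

H_0 ≅ Z.

Fix the vertex order v_0 < v_1 < v_2 < v_3 < v_4 < v_5 < v_6 and write every simplex with vertices in increasing order. Then dim K = 2 and the simplices of K are:

  0-simplices (7): [v_0], [v_1], [v_2], [v_3], [v_4], [v_5], [v_6]
  1-simplices (18): (18 of them)
  2-simplices (12): (12 of them)

so the chain groups are C_0 ≅ Z^7, C_1 ≅ Z^18, C_2 ≅ Z^12.

The boundary map ∂_1: C_1 → C_0 maps an edge to its endpoints' difference, ∂[p,q] = q − p.
The resulting 7×18 matrix has rank 6, and its Smith normal form has invariant factors (1,1,1,1,1,1).

∂_2: C_2 → C_1 maps a triangle to the signed sum of its edges. For instance
  ∂[v_0,v_2,v_4] = [v_2,v_4] − [v_0,v_4] + [v_0,v_2],
  ∂[v_4,v_5,v_6] = [v_5,v_6] − [v_4,v_6] + [v_4,v_5].
The 18×12 boundary matrix has rank 12 and Smith normal form diag(1,1,1,1,1,1,1,1,1,1,1,2).

Now H_k = ker ∂_k / im ∂_{k+1}, so:

  H_0: rank C_0 − rank ∂_1 = 7 − 6 = 1, and the invariant factors of ∂_1 are all 1, so H_0 = Z.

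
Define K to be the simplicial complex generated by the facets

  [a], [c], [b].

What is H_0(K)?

We work with the vertex ordering a < b < c. The simplices of K, each written with vertices in increasing order, are:

  0-simplices (3): a, b, c

giving chain groups C_0 ≅ Z^3.

Now H_k = ker ∂_k / im ∂_{k+1}, so:

  H_0: rank C_0 − rank ∂_1 = 3 − 0 = 3, and there is no ∂_1, so H_0 = Z^3.

H_0 = Z^3.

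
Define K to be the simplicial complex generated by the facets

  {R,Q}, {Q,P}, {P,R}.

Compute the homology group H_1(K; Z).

H_1 = Z.

Fix the vertex order P < Q < R and write every simplex with vertices in increasing order. Then dim K = 1 and the simplices of K are:

  0-simplices (3): P, Q, R
  1-simplices (3): PQ, PR, QR

giving chain groups C_0 ≅ Z^3, C_1 ≅ Z^3.

Boundary ∂_1: C_1 → C_0 sends each edge [p,q] (with p < q) to q − p.
The 3×3 boundary matrix has rank 2 and Smith normal form diag(1,1).

Reading off H_k = ker ∂_k / im ∂_{k+1}:

  H_1: rank ker ∂_1 − rank ∂_2 = (3 − 2) − 0 = 1, and there is no ∂_2, so H_1 ≅ Z.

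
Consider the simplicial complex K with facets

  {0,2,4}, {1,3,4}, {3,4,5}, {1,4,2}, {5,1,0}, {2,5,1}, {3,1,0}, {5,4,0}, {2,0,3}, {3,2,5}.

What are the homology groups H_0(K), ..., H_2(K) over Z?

K has 6 vertices, 15 edges, 10 triangles.
rank ∂_0 = 0, rank ∂_1 = 5 ⇒ b_0 = 6 − 0 − 5 = 1; all invariant factors of ∂_1 are 1 so no torsion. So H_0 ≅ Z.
rank ∂_1 = 5, rank ∂_2 = 10 ⇒ b_1 = 15 − 5 − 10 = 0; ∂_2 has invariant factor(s) [2] giving torsion. So H_1 ≅ Z/2.
rank ∂_2 = 10, rank ∂_3 = 0 ⇒ b_2 = 10 − 10 − 0 = 0. So H_2 ≅ 0.

H_0 = Z,  H_1 = Z/2,  H_2 = 0.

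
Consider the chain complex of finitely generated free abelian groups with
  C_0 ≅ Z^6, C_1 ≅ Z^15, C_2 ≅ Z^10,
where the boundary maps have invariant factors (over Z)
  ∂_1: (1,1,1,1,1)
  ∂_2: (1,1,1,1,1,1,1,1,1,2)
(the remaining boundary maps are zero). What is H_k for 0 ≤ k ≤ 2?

H_0: b_0 = 6 − 0 − 5 = 1; torsion from ∂_1 factors > 1: none. So H_0 = Z.
H_1: b_1 = 15 − 5 − 10 = 0; torsion from ∂_2 factors > 1: [2]. So H_1 = Z/2.
H_2: b_2 = 10 − 10 − 0 = 0; torsion from ∂_3 factors > 1: none. So H_2 = 0.

H_0 = Z,  H_1 = Z/2,  H_2 = 0.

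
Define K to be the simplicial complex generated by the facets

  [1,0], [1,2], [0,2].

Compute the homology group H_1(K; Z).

H_1 = Z.

Order the vertices as 0 < 1 < 2. Listing each simplex with vertices in this order, K has dimension 1 with simplices:

  0-simplices (3): [0], [1], [2]
  1-simplices (3): [0,1], [0,2], [1,2]

Hence C_0 ≅ Z^3, C_1 ≅ Z^3.

∂_1: C_1 → C_0 sends each edge [p,q] (with p < q) to q − p. For instance
  ∂[1,2] = [2] − [1].
As a 3×3 matrix over Z this has rank 2, with invariant factors (1,1).

Reading off H_k = ker ∂_k / im ∂_{k+1}:

  H_1: rank ker ∂_1 − rank ∂_2 = (3 − 2) − 0 = 1, and there is no ∂_2, so H_1 ≅ Z.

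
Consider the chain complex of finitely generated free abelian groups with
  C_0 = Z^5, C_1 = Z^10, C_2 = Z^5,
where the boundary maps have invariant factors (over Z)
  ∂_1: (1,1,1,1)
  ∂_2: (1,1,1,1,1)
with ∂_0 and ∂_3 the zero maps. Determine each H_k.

H_0 = Z,  H_1 = Z,  H_2 = 0.

H_0: b_0 = 5 − 0 − 4 = 1; torsion from ∂_1 factors > 1: none. So H_0 = Z.
H_1: b_1 = 10 − 4 − 5 = 1; torsion from ∂_2 factors > 1: none. So H_1 = Z.
H_2: b_2 = 5 − 5 − 0 = 0; torsion from ∂_3 factors > 1: none. So H_2 = 0.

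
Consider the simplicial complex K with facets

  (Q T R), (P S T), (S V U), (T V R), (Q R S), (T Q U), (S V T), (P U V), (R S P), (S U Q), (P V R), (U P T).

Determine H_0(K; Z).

H_0 ≅ Z.

We work with the vertex ordering P < Q < R < S < T < U < V. The simplices of K, each written with vertices in increasing order, are:

  0-simplices (7): P, Q, R, S, T, U, V
  1-simplices (18): PR, PS, PT, PU, PV, QR, QS, QT, QU, RS, RT, RV, ST, SU, SV, TU, TV, UV
  2-simplices (12): PRS, PRV, PST, PTU, PUV, QRS, QRT, QSU, QTU, RTV, STV, SUV

so the chain groups are C_0 ≅ Z^7, C_1 ≅ Z^18, C_2 ≅ Z^12.

∂_1: C_1 → C_0 sends each edge [p,q] (with p < q) to q − p. For instance
  ∂RV = V − R.
As a 7×18 matrix over Z this has rank 6, with invariant factors (1,1,1,1,1,1).

∂_2: C_2 → C_1 maps a triangle to the signed sum of its edges. For instance
  ∂QRT = RT − QT + QR,
  ∂PRS = RS − PS + PR.
As a 18×12 matrix over Z this has rank 12, with invariant factors (1,1,1,1,1,1,1,1,1,1,1,2).

Computing H_k = (kernel of ∂_k) / (image of ∂_{k+1}):

  H_0: rank C_0 − rank ∂_1 = 7 − 6 = 1, and the invariant factors of ∂_1 are all 1, so H_0 = Z.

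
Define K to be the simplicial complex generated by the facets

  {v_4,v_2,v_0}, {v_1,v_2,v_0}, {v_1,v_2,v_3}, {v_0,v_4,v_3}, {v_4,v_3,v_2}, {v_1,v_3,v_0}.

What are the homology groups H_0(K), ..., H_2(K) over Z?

K has 5 vertices, 9 edges, 6 triangles.
rank ∂_0 = 0, rank ∂_1 = 4 ⇒ b_0 = 5 − 0 − 4 = 1; all invariant factors of ∂_1 are 1 so no torsion. So H_0 = Z.
rank ∂_1 = 4, rank ∂_2 = 5 ⇒ b_1 = 9 − 4 − 5 = 0; all invariant factors of ∂_2 are 1 so no torsion. So H_1 = 0.
rank ∂_2 = 5, rank ∂_3 = 0 ⇒ b_2 = 6 − 5 − 0 = 1. So H_2 = Z.

H_0 ≅ Z,  H_1 = 0,  H_2 ≅ Z.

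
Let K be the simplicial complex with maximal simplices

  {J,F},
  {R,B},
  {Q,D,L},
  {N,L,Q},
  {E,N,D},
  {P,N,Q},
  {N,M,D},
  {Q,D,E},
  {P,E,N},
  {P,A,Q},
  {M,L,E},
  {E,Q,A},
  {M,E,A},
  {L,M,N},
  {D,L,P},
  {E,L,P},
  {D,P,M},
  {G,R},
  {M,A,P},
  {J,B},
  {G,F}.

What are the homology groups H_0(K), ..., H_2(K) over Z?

Fix the vertex order A < B < D < E < F < G < J < L < M < N < P < Q < R and write every simplex with vertices in increasing order. Then dim K = 2 and the simplices of K are:

  0-simplices (13): A, B, D, E, F, G, J, L, M, N, P, Q, R
  1-simplices (29): AE, AM, AP, AQ, BJ, BR, DE, DL, DM, DN, DP, DQ, EL, EM, EN, EP, EQ, FG, FJ, GR, LM, LN, LP, LQ, MN, MP, NP, NQ, PQ
  2-simplices (16): AEM, AEQ, AMP, APQ, DEN, DEQ, DLP, DLQ, DMN, DMP, ELM, ELP, ENP, LMN, LNQ, NPQ

so the chain groups are C_0 ≅ Z^13, C_1 ≅ Z^29, C_2 ≅ Z^16.

The boundary map ∂_1: C_1 → C_0 maps an edge to its endpoints' difference, ∂[p,q] = q − p.
As a 13×29 matrix over Z this has rank 11, with invariant factors (1,1,1,1,1,1,1,1,1,1,1).

The boundary map ∂_2: C_2 → C_1 sends each 2-simplex [p,q,r] to [q,r] − [p,r] + [p,q]. For instance
  ∂DMP = MP − DP + DM,
  ∂APQ = PQ − AQ + AP.
The resulting 29×16 matrix has rank 15, and its Smith normal form has invariant factors (1,1,1,1,1,1,1,1,1,1,1,1,1,1,1).

Computing H_k = (kernel of ∂_k) / (image of ∂_{k+1}):

  H_0: rank C_0 − rank ∂_1 = 13 − 11 = 2, and the invariant factors of ∂_1 are all 1, so H_0 ≅ Z^2.
  H_1: rank ker ∂_1 − rank ∂_2 = (29 − 11) − 15 = 3, and the invariant factors of ∂_2 are all 1, so H_1 ≅ Z^3.
  H_2: rank ker ∂_2 − rank ∂_3 = (16 − 15) − 0 = 1, and there is no ∂_3, so H_2 ≅ Z.

H_0 ≅ Z^2,  H_1 ≅ Z^3,  H_2 ≅ Z.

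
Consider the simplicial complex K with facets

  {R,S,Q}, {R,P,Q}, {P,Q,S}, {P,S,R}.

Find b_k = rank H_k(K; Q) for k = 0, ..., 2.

b_0 = 1, b_1 = 0, b_2 = 1.

K has 4 vertices, 6 edges, 4 triangles.
rank ∂_0 = 0, rank ∂_1 = 3 ⇒ b_0 = 4 − 0 − 3 = 1; all invariant factors of ∂_1 are 1 so no torsion. So H_0 ≅ Z.
rank ∂_1 = 3, rank ∂_2 = 3 ⇒ b_1 = 6 − 3 − 3 = 0; all invariant factors of ∂_2 are 1 so no torsion. So H_1 ≅ 0.
rank ∂_2 = 3, rank ∂_3 = 0 ⇒ b_2 = 4 − 3 − 0 = 1. So H_2 ≅ Z.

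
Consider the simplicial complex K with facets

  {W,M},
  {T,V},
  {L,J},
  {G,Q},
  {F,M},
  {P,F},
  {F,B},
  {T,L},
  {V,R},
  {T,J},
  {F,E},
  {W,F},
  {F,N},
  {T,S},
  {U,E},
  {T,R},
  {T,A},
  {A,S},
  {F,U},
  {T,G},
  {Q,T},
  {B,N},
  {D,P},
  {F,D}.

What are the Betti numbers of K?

b_0 = 2, b_1 = 8.

Take the total order A < B < D < E < F < G < J < L < M < N < P < Q < R < S < T < U < V < W on the vertex set. Then K (dimension 1) consists of the simplices:

  0-simplices (18): A, B, D, E, F, G, J, L, M, N, P, Q, R, S, T, U, V, W
  1-simplices (24): AS, AT, BF, BN, DF, DP, EF, EU, FM, FN, FP, FU, FW, GQ, GT, JL, JT, LT, MW, QT, RT, RV, ST, TV

Hence C_0 ≅ Z^18, C_1 ≅ Z^24.

The boundary map ∂_1: C_1 → C_0 maps an edge to its endpoints' difference, ∂[p,q] = q − p.
The 18×24 boundary matrix has rank 16 and Smith normal form diag(1,1,1,1,1,1,1,1,1,1,1,1,1,1,1,1).

From H_k ≅ ker(∂_k) / im(∂_{k+1}) we obtain:

  H_0: rank C_0 − rank ∂_1 = 18 − 16 = 2, and the invariant factors of ∂_1 are all 1, so H_0 ≅ Z^2.
  H_1: rank ker ∂_1 − rank ∂_2 = (24 − 16) − 0 = 8, and there is no ∂_2, so H_1 ≅ Z^8.

Hence the Betti numbers are b_0 = 2, b_1 = 8.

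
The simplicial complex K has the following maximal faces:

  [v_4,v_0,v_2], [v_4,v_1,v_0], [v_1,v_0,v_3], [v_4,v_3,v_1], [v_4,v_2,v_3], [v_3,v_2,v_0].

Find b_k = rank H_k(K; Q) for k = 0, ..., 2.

b_0 = 1, b_1 = 0, b_2 = 1.

We work with the vertex ordering v_0 < v_1 < v_2 < v_3 < v_4. The simplices of K, each written with vertices in increasing order, are:

  0-simplices (5): [v_0], [v_1], [v_2], [v_3], [v_4]
  1-simplices (9): [v_0,v_1], [v_0,v_2], [v_0,v_3], [v_0,v_4], [v_1,v_3], [v_1,v_4], [v_2,v_3], [v_2,v_4], [v_3,v_4]
  2-simplices (6): [v_0,v_1,v_3], [v_0,v_1,v_4], [v_0,v_2,v_3], [v_0,v_2,v_4], [v_1,v_3,v_4], [v_2,v_3,v_4]

so the chain groups are C_0 ≅ Z^5, C_1 ≅ Z^9, C_2 ≅ Z^6.

The boundary map ∂_1: C_1 → C_0 sends each edge [p,q] (with p < q) to q − p. For instance
  ∂[v_0,v_3] = [v_3] − [v_0].
As a 5×9 matrix over Z this has rank 4, with invariant factors (1,1,1,1).

∂_2: C_2 → C_1 maps a triangle to the signed sum of its edges. For instance
  ∂[v_0,v_2,v_3] = [v_2,v_3] − [v_0,v_3] + [v_0,v_2],
  ∂[v_0,v_2,v_4] = [v_2,v_4] − [v_0,v_4] + [v_0,v_2].
The resulting 9×6 matrix has rank 5, and its Smith normal form has invariant factors (1,1,1,1,1).

Computing H_k = (kernel of ∂_k) / (image of ∂_{k+1}):

  H_0: rank C_0 − rank ∂_1 = 5 − 4 = 1, and the invariant factors of ∂_1 are all 1, so H_0 = Z.
  H_1: rank ker ∂_1 − rank ∂_2 = (9 − 4) − 5 = 0, and the invariant factors of ∂_2 are all 1, so H_1 = 0.
  H_2: rank ker ∂_2 − rank ∂_3 = (6 − 5) − 0 = 1, and there is no ∂_3, so H_2 = Z.

As a check, the Euler characteristic is 5 − 9 + 6 = 2, which agrees with 1 − 0 + 1 = 2.
(K is a triangulation of the 2-sphere S^2.)

Hence the Betti numbers are b_0 = 1, b_1 = 0, b_2 = 1.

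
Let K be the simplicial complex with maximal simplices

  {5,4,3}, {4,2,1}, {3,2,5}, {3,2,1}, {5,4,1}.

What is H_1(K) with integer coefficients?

K has 5 vertices, 10 edges, 5 triangles.
rank ∂_1 = 4, rank ∂_2 = 5 ⇒ b_1 = 10 − 4 − 5 = 1; all invariant factors of ∂_2 are 1 so no torsion. So H_1 = Z.

H_1 = Z.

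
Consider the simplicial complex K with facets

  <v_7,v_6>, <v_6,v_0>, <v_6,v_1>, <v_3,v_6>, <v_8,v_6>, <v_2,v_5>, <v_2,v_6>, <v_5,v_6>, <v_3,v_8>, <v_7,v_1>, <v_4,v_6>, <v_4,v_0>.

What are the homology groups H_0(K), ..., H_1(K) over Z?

H_0 ≅ Z,  H_1 ≅ Z^4.

Order the vertices as v_0 < v_1 < v_2 < v_3 < v_4 < v_5 < v_6 < v_7 < v_8. Listing each simplex with vertices in this order, K has dimension 1 with simplices:

  0-simplices (9): [v_0], [v_1], [v_2], [v_3], [v_4], [v_5], [v_6], [v_7], [v_8]
  1-simplices (12): [v_0,v_4], [v_0,v_6], [v_1,v_6], [v_1,v_7], [v_2,v_5], [v_2,v_6], [v_3,v_6], [v_3,v_8], [v_4,v_6], [v_5,v_6], [v_6,v_7], [v_6,v_8]

giving chain groups C_0 ≅ Z^9, C_1 ≅ Z^12.

The boundary map ∂_1: C_1 → C_0 maps an edge to its endpoints' difference, ∂[p,q] = q − p.
The 9×12 boundary matrix has rank 8 and Smith normal form diag(1,1,1,1,1,1,1,1).

From H_k ≅ ker(∂_k) / im(∂_{k+1}) we obtain:

  H_0: rank C_0 − rank ∂_1 = 9 − 8 = 1, and the invariant factors of ∂_1 are all 1, so H_0 = Z.
  H_1: rank ker ∂_1 − rank ∂_2 = (12 − 8) − 0 = 4, and there is no ∂_2, so H_1 = Z^4.

As a check, the Euler characteristic is 9 − 12 = -3, which agrees with 1 − 4 = -3.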